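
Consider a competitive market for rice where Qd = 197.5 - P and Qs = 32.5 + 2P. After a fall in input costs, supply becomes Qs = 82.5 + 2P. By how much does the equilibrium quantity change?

Original equilibrium: P* = 55, Q* = 142.5.
New equilibrium: 197.5 - P = 82.5 + 2P, so 115 = 3P and P' = 115/3; Q' = 197.5 − 1(115/3) = 955/6.
Change in quantity: 955/6 − 142.5 = 50/3.

ΔQ = 50/3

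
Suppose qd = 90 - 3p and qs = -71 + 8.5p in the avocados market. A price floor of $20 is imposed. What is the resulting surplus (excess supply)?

Equilibrium price would be p* = 14, so the floor at 20 binds.
At p = 20: qd = 30, qs = 99.
Surplus = 99 − 30 = 69.

Surplus = 69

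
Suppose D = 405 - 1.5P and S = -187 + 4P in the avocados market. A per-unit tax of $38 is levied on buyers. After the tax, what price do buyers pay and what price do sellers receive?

Buyers pay 1488/11, sellers receive 1070/11

Pre-tax equilibrium: P* = 1184/11, Q* = 2679/11.
Tax on buyers shifts demand to D = 405 − 1.5(P + 38) = 348 - 1.5P.
348 - 1.5P = -187 + 4P gives seller price Ps = 1070/11; buyers pay Pb = 1070/11 + 38 = 1488/11.
New quantity: Q = 405 − 1.5(1488/11) = 2223/11.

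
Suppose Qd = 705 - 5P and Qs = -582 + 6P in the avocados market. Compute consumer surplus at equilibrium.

Equilibrium: 705 - 5P = -582 + 6P gives P* = 117, Q* = 120.
Demand choke price (Qd = 0): P = 141.
CS = ½(141 − 117)(120) = 1440.

Consumer surplus = 1440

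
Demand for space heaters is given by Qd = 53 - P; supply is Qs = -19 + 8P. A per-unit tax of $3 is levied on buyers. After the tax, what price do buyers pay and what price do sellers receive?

Buyers pay 32/3, sellers receive 23/3

Pre-tax equilibrium: P* = 8, Q* = 45.
Tax on buyers shifts demand to Qd = 53 − 1(P + 3) = 50 - P.
50 - P = -19 + 8P gives seller price Ps = 23/3; buyers pay Pb = 23/3 + 3 = 32/3.
New quantity: Q = 53 − 1(32/3) = 127/3.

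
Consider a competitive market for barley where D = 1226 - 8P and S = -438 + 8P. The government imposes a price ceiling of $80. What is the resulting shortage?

Equilibrium price would be P* = 104, so the ceiling at 80 binds.
At P = 80: D = 1226 − 8(80) = 586, S = -438 + 8(80) = 202.
Shortage = 586 − 202 = 384.

Shortage = 384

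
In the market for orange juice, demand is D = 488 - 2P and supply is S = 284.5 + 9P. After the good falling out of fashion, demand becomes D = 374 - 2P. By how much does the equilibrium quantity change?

ΔQ = -1026/11

Original equilibrium: P* = 18.5, Q* = 451.
New equilibrium: 374 - 2P = 284.5 + 9P, so 89.5 = 11P and P' = 179/22; Q' = 374 − 2(179/22) = 3935/11.
Change in quantity: 3935/11 − 451 = -1026/11.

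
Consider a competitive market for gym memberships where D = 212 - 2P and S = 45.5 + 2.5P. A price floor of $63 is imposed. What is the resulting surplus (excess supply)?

Equilibrium price would be P* = 37, so the floor at 63 binds.
At P = 63: D = 86, S = 203.
Surplus = 203 − 86 = 117.

Surplus = 117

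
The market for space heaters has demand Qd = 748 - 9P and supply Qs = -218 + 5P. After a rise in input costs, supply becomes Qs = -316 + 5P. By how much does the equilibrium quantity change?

ΔQ = -63

Original equilibrium: P* = 69, Q* = 127.
New equilibrium: 748 - 9P = -316 + 5P, so 1064 = 14P and P' = 76; Q' = 748 − 9(76) = 64.
Change in quantity: 64 − 127 = -63.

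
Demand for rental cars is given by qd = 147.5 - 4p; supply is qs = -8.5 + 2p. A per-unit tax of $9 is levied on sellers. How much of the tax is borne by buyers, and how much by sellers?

Pre-tax equilibrium: p* = 26, q* = 43.5.
Tax on sellers shifts supply to qs = -8.5 + 2(p − 9) = -26.5 + 2p.
147.5 - 4p = -26.5 + 2p gives buyer price pb = 29; sellers receive ps = 29 − 9 = 20.
New quantity: q = 147.5 − 4(29) = 31.5.
Buyer burden = 29 − 26 = 3; seller burden = 26 − 20 = 6.

Buyers bear $3, sellers bear $6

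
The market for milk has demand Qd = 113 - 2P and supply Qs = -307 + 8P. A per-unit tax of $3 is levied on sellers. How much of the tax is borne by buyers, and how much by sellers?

Buyers bear $2.4, sellers bear $0.6

Pre-tax equilibrium: P* = 42, Q* = 29.
Tax on sellers shifts supply to Qs = -307 + 8(P − 3) = -331 + 8P.
113 - 2P = -331 + 8P gives buyer price Pb = 44.4; sellers receive Ps = 44.4 − 3 = 41.4.
New quantity: Q = 113 − 2(44.4) = 24.2.
Buyer burden = 44.4 − 42 = 2.4; seller burden = 42 − 41.4 = 0.6.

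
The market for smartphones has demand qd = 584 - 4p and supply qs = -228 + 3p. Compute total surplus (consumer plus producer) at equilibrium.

Total surplus = 4200

Equilibrium: 584 - 4p = -228 + 3p gives p* = 116, q* = 120.
Demand choke price: p = 146; supply starts at p = 76.
CS = ½(146 − 116)(120) = 1800; PS = ½(116 − 76)(120) = 2400.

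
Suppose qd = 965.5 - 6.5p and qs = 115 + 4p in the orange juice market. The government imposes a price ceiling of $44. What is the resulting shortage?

Equilibrium price would be p* = 81, so the ceiling at 44 binds.
At p = 44: qd = 965.5 − 6.5(44) = 679.5, qs = 115 + 4(44) = 291.
Shortage = 679.5 − 291 = 388.5.

Shortage = 388.5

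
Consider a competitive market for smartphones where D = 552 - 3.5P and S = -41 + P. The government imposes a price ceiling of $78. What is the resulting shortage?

Equilibrium price would be P* = 1186/9, so the ceiling at 78 binds.
At P = 78: D = 552 − 3.5(78) = 279, S = -41 + 1(78) = 37.
Shortage = 279 − 37 = 242.

Shortage = 242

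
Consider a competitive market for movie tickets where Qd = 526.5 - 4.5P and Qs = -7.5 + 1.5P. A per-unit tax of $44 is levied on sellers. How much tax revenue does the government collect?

Pre-tax equilibrium: P* = 89, Q* = 126.
Tax on sellers shifts supply to Qs = -7.5 + 1.5(P − 44) = -73.5 + 1.5P.
526.5 - 4.5P = -73.5 + 1.5P gives buyer price Pb = 100; sellers receive Ps = 100 − 44 = 56.
New quantity: Q = 526.5 − 4.5(100) = 76.5.
Revenue = 44 × 76.5 = 3366.

Tax revenue = 3366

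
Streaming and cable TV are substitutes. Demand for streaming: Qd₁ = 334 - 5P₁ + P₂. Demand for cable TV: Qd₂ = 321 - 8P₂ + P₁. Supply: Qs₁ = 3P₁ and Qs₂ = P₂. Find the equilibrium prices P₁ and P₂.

Market 1: 334 - 5P₁ + P₂ = 3P₁ → 8P₁ - P₂ = 334.
Market 2: 9P₂ - P₁ = 321.
Eliminating P₂: 9×(1) + 1×(2) gives 71P₁ = 3327, so P₁ = 3327/71.
Back-substitute into (2): P₂ = (321 + 1×3327/71) / 9 = 2902/71.

P₁ = 3327/71, P₂ = 2902/71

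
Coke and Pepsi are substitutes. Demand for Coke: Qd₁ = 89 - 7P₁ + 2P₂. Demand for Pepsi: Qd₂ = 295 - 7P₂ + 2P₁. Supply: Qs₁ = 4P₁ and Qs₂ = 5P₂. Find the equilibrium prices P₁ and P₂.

P₁ = 12.953125, P₂ = 26.7421875

Market 1: 89 - 7P₁ + 2P₂ = 4P₁ → 11P₁ - 2P₂ = 89.
Market 2: 12P₂ - 2P₁ = 295.
Eliminating P₂: 12×(1) + 2×(2) gives 128P₁ = 1658, so P₁ = 12.953125.
Back-substitute into (2): P₂ = (295 + 2×12.953125) / 12 = 26.7421875.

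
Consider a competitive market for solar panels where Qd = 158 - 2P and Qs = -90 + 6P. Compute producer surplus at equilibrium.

Equilibrium: 158 - 2P = -90 + 6P gives P* = 31, Q* = 96.
Supply starts at P = 15 (where Qs = 0).
PS = ½(31 − 15)(96) = 768.

Producer surplus = 768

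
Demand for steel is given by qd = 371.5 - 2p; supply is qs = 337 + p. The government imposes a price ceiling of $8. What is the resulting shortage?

Equilibrium price would be p* = 11.5, so the ceiling at 8 binds.
At p = 8: qd = 371.5 − 2(8) = 355.5, qs = 337 + 1(8) = 345.
Shortage = 355.5 − 345 = 10.5.

Shortage = 10.5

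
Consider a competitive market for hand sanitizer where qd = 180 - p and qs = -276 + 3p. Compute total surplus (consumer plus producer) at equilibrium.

Total surplus = 2904

Equilibrium: 180 - p = -276 + 3p gives p* = 114, q* = 66.
Demand choke price: p = 180; supply starts at p = 92.
CS = ½(180 − 114)(66) = 2178; PS = ½(114 − 92)(66) = 726.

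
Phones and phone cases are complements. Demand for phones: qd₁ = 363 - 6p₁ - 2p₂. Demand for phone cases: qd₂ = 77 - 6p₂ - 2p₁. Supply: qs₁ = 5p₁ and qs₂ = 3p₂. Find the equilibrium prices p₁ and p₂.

Market 1: 363 - 6p₁ - 2p₂ = 5p₁ → 11p₁ + 2p₂ = 363.
Market 2: 9p₂ + 2p₁ = 77.
Eliminating p₂: 9×(1) − 2×(2) gives 95p₁ = 3113, so p₁ = 3113/95.
Back-substitute into (2): p₂ = (77 − 2×3113/95) / 9 = 121/95.

p₁ = 3113/95, p₂ = 121/95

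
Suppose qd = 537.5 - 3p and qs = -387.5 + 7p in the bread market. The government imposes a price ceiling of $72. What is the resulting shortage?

Equilibrium price would be p* = 92.5, so the ceiling at 72 binds.
At p = 72: qd = 537.5 − 3(72) = 321.5, qs = -387.5 + 7(72) = 116.5.
Shortage = 321.5 − 116.5 = 205.

Shortage = 205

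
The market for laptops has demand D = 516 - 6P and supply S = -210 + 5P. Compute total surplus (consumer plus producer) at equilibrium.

Total surplus = 2640

Equilibrium: 516 - 6P = -210 + 5P gives P* = 66, Q* = 120.
Demand choke price: P = 86; supply starts at P = 42.
CS = ½(86 − 66)(120) = 1200; PS = ½(66 − 42)(120) = 1440.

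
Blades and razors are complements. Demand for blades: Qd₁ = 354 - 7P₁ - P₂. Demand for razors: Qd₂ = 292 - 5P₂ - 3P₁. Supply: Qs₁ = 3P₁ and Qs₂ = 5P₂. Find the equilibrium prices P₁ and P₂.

Market 1: 354 - 7P₁ - P₂ = 3P₁ → 10P₁ + P₂ = 354.
Market 2: 10P₂ + 3P₁ = 292.
Eliminating P₂: 10×(1) − 1×(2) gives 97P₁ = 3248, so P₁ = 3248/97.
Back-substitute into (2): P₂ = (292 − 3×3248/97) / 10 = 1858/97.

P₁ = 3248/97, P₂ = 1858/97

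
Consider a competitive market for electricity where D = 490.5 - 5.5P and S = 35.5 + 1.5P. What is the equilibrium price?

P* = 65

Set D = S: 490.5 - 5.5P = 35.5 + 1.5P.
455 = 7P, so P* = 65.
Q* = 490.5 − 5.5(65) = 133.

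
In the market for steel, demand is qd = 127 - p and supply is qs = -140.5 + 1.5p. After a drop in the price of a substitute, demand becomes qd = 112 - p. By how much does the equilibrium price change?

Original equilibrium: p* = 107, q* = 20.
New equilibrium: 112 - p = -140.5 + 1.5p, so 252.5 = 2.5p and p' = 101; q' = 112 − 1(101) = 11.
Change in price: 101 − 107 = -6.

Δp = -6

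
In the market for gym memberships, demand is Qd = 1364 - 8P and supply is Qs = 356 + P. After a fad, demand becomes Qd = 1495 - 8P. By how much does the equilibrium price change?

Original equilibrium: P* = 112, Q* = 468.
New equilibrium: 1495 - 8P = 356 + P, so 1139 = 9P and P' = 1139/9; Q' = 1495 − 8(1139/9) = 4343/9.
Change in price: 1139/9 − 112 = 131/9.

ΔP = 131/9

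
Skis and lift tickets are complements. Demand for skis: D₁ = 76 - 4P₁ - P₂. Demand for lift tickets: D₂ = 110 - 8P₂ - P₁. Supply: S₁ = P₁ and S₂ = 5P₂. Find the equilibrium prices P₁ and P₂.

Market 1: 76 - 4P₁ - P₂ = P₁ → 5P₁ + P₂ = 76.
Market 2: 13P₂ + P₁ = 110.
Eliminating P₂: 13×(1) − 1×(2) gives 64P₁ = 878, so P₁ = 13.71875.
Back-substitute into (2): P₂ = (110 − 1×13.71875) / 13 = 7.40625.

P₁ = 13.71875, P₂ = 7.40625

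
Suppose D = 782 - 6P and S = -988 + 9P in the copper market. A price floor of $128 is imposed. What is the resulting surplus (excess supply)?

Surplus = 150

Equilibrium price would be P* = 118, so the floor at 128 binds.
At P = 128: D = 14, S = 164.
Surplus = 164 − 14 = 150.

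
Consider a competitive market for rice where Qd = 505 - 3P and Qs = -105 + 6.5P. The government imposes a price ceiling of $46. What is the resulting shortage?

Shortage = 173

Equilibrium price would be P* = 1220/19, so the ceiling at 46 binds.
At P = 46: Qd = 505 − 3(46) = 367, Qs = -105 + 6.5(46) = 194.
Shortage = 367 − 194 = 173.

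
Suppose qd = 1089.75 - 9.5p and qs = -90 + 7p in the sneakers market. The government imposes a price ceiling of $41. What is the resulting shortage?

Equilibrium price would be p* = 71.5, so the ceiling at 41 binds.
At p = 41: qd = 1089.75 − 9.5(41) = 700.25, qs = -90 + 7(41) = 197.
Shortage = 700.25 − 197 = 503.25.

Shortage = 503.25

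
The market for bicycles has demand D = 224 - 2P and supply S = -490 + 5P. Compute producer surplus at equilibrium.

Producer surplus = 40

Equilibrium: 224 - 2P = -490 + 5P gives P* = 102, Q* = 20.
Supply starts at P = 98 (where S = 0).
PS = ½(102 − 98)(20) = 40.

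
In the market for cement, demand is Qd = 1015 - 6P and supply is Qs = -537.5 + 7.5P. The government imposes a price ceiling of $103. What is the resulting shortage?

Equilibrium price would be P* = 115, so the ceiling at 103 binds.
At P = 103: Qd = 1015 − 6(103) = 397, Qs = -537.5 + 7.5(103) = 235.
Shortage = 397 − 235 = 162.

Shortage = 162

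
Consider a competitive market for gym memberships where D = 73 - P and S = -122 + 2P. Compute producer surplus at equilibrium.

Equilibrium: 73 - P = -122 + 2P gives P* = 65, Q* = 8.
Supply starts at P = 61 (where S = 0).
PS = ½(65 − 61)(8) = 16.

Producer surplus = 16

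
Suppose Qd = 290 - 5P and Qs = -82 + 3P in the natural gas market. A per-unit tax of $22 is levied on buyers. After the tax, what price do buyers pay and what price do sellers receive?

Buyers pay $54.75, sellers receive $32.75

Pre-tax equilibrium: P* = 46.5, Q* = 57.5.
Tax on buyers shifts demand to Qd = 290 − 5(P + 22) = 180 - 5P.
180 - 5P = -82 + 3P gives seller price Ps = 32.75; buyers pay Pb = 32.75 + 22 = 54.75.
New quantity: Q = 290 − 5(54.75) = 16.25.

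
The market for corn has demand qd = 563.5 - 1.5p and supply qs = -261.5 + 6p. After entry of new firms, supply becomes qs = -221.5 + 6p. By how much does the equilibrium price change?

Original equilibrium: p* = 110, q* = 398.5.
New equilibrium: 563.5 - 1.5p = -221.5 + 6p, so 785 = 7.5p and p' = 314/3; q' = 563.5 − 1.5(314/3) = 406.5.
Change in price: 314/3 − 110 = -16/3.

Δp = -16/3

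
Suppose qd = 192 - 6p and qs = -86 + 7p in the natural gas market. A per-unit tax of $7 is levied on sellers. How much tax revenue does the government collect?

Tax revenue = 3738/13

Pre-tax equilibrium: p* = 278/13, q* = 828/13.
Tax on sellers shifts supply to qs = -86 + 7(p − 7) = -135 + 7p.
192 - 6p = -135 + 7p gives buyer price pb = 327/13; sellers receive ps = 327/13 − 7 = 236/13.
New quantity: q = 192 − 6(327/13) = 534/13.
Revenue = 7 × 534/13 = 3738/13.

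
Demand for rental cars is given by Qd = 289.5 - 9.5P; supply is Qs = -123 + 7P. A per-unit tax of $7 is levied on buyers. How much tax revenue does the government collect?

Pre-tax equilibrium: P* = 25, Q* = 52.
Tax on buyers shifts demand to Qd = 289.5 − 9.5(P + 7) = 223 - 9.5P.
223 - 9.5P = -123 + 7P gives seller price Ps = 692/33; buyers pay Pb = 692/33 + 7 = 923/33.
New quantity: Q = 289.5 − 9.5(923/33) = 785/33.
Revenue = 7 × 785/33 = 5495/33.

Tax revenue = 5495/33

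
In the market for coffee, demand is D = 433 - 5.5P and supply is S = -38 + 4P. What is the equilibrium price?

Set D = S: 433 - 5.5P = -38 + 4P.
471 = 9.5P, so P* = 942/19.
Q* = 433 − 5.5(942/19) = 3046/19.

P* = 942/19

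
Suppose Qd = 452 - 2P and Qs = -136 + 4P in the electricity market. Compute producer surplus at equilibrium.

Producer surplus = 8192

Equilibrium: 452 - 2P = -136 + 4P gives P* = 98, Q* = 256.
Supply starts at P = 34 (where Qs = 0).
PS = ½(98 − 34)(256) = 8192.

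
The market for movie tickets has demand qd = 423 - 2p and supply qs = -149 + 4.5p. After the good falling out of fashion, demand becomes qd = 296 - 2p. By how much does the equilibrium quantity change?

Δq = -1143/13

Original equilibrium: p* = 88, q* = 247.
New equilibrium: 296 - 2p = -149 + 4.5p, so 445 = 6.5p and p' = 890/13; q' = 296 − 2(890/13) = 2068/13.
Change in quantity: 2068/13 − 247 = -1143/13.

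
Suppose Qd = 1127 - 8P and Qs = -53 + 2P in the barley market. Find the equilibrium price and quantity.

P* = 118, Q* = 183

Set Qd = Qs: 1127 - 8P = -53 + 2P.
1180 = 10P, so P* = 118.
Q* = 1127 − 8(118) = 183.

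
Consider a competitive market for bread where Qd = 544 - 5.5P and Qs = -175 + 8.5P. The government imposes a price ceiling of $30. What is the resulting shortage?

Equilibrium price would be P* = 719/14, so the ceiling at 30 binds.
At P = 30: Qd = 544 − 5.5(30) = 379, Qs = -175 + 8.5(30) = 80.
Shortage = 379 − 80 = 299.

Shortage = 299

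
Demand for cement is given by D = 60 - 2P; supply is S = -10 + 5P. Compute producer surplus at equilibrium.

Producer surplus = 160

Equilibrium: 60 - 2P = -10 + 5P gives P* = 10, Q* = 40.
Supply starts at P = 2 (where S = 0).
PS = ½(10 − 2)(40) = 160.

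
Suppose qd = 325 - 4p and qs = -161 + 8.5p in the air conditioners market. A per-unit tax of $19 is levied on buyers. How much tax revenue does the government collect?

Pre-tax equilibrium: p* = 38.88, q* = 169.48.
Tax on buyers shifts demand to qd = 325 − 4(p + 19) = 249 - 4p.
249 - 4p = -161 + 8.5p gives seller price ps = 32.8; buyers pay pb = 32.8 + 19 = 51.8.
New quantity: q = 325 − 4(51.8) = 117.8.
Revenue = 19 × 117.8 = 2238.2.

Tax revenue = 2238.2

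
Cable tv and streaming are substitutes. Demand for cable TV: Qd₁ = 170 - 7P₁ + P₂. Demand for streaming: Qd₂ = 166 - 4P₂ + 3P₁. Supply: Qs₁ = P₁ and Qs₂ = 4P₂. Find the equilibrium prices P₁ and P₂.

Market 1: 170 - 7P₁ + P₂ = P₁ → 8P₁ - P₂ = 170.
Market 2: 8P₂ - 3P₁ = 166.
Eliminating P₂: 8×(1) + 1×(2) gives 61P₁ = 1526, so P₁ = 1526/61.
Back-substitute into (2): P₂ = (166 + 3×1526/61) / 8 = 1838/61.

P₁ = 1526/61, P₂ = 1838/61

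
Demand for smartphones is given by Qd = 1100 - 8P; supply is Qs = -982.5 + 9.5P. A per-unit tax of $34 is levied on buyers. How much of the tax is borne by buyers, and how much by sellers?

Buyers bear 646/35, sellers bear 544/35

Pre-tax equilibrium: P* = 119, Q* = 148.
Tax on buyers shifts demand to Qd = 1100 − 8(P + 34) = 828 - 8P.
828 - 8P = -982.5 + 9.5P gives seller price Ps = 3621/35; buyers pay Pb = 3621/35 + 34 = 4811/35.
New quantity: Q = 1100 − 8(4811/35) = 12/35.
Buyer burden = 4811/35 − 119 = 646/35; seller burden = 119 − 3621/35 = 544/35.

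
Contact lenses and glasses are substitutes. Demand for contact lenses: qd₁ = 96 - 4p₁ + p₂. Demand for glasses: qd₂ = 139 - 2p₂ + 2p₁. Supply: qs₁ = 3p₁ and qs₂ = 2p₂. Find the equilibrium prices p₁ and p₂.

Market 1: 96 - 4p₁ + p₂ = 3p₁ → 7p₁ - p₂ = 96.
Market 2: 4p₂ - 2p₁ = 139.
Eliminating p₂: 4×(1) + 1×(2) gives 26p₁ = 523, so p₁ = 523/26.
Back-substitute into (2): p₂ = (139 + 2×523/26) / 4 = 1165/26.

p₁ = 523/26, p₂ = 1165/26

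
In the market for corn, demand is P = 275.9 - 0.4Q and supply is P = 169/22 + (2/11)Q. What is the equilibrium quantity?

Q* = 461

Set the two price expressions equal: 275.9 - 0.4Q = 169/22 + (2/11)Q.
14752/55 = (32/55)Q, so Q* = 461.
P* = 275.9 − (0.4)(461) = 91.5.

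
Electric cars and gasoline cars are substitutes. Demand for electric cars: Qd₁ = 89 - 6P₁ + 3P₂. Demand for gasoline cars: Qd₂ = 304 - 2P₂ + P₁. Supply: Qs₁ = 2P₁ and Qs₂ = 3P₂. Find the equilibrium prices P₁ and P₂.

Market 1: 89 - 6P₁ + 3P₂ = 2P₁ → 8P₁ - 3P₂ = 89.
Market 2: 5P₂ - P₁ = 304.
Eliminating P₂: 5×(1) + 3×(2) gives 37P₁ = 1357, so P₁ = 1357/37.
Back-substitute into (2): P₂ = (304 + 1×1357/37) / 5 = 2521/37.

P₁ = 1357/37, P₂ = 2521/37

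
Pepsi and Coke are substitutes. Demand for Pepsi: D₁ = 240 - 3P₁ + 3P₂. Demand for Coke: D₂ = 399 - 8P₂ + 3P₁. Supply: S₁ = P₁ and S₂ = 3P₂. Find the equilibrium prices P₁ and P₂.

P₁ = 3837/35, P₂ = 2316/35

Market 1: 240 - 3P₁ + 3P₂ = P₁ → 4P₁ - 3P₂ = 240.
Market 2: 11P₂ - 3P₁ = 399.
Eliminating P₂: 11×(1) + 3×(2) gives 35P₁ = 3837, so P₁ = 3837/35.
Back-substitute into (2): P₂ = (399 + 3×3837/35) / 11 = 2316/35.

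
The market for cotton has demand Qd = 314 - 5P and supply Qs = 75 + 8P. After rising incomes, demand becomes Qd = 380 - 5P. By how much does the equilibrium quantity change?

Original equilibrium: P* = 239/13, Q* = 2887/13.
New equilibrium: 380 - 5P = 75 + 8P, so 305 = 13P and P' = 305/13; Q' = 380 − 5(305/13) = 3415/13.
Change in quantity: 3415/13 − 2887/13 = 528/13.

ΔQ = 528/13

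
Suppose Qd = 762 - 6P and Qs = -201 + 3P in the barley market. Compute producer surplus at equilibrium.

Producer surplus = 2400

Equilibrium: 762 - 6P = -201 + 3P gives P* = 107, Q* = 120.
Supply starts at P = 67 (where Qs = 0).
PS = ½(107 − 67)(120) = 2400.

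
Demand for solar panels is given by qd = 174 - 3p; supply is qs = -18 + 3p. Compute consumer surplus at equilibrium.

Equilibrium: 174 - 3p = -18 + 3p gives p* = 32, q* = 78.
Demand choke price (qd = 0): p = 58.
CS = ½(58 − 32)(78) = 1014.

Consumer surplus = 1014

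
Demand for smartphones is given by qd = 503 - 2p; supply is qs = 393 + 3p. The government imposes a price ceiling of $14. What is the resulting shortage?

Shortage = 40

Equilibrium price would be p* = 22, so the ceiling at 14 binds.
At p = 14: qd = 503 − 2(14) = 475, qs = 393 + 3(14) = 435.
Shortage = 475 − 435 = 40.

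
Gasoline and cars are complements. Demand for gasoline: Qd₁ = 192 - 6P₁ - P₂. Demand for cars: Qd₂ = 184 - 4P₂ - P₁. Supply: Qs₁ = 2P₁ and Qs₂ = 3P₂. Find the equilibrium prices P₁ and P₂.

Market 1: 192 - 6P₁ - P₂ = 2P₁ → 8P₁ + P₂ = 192.
Market 2: 7P₂ + P₁ = 184.
Eliminating P₂: 7×(1) − 1×(2) gives 55P₁ = 1160, so P₁ = 232/11.
Back-substitute into (2): P₂ = (184 − 1×232/11) / 7 = 256/11.

P₁ = 232/11, P₂ = 256/11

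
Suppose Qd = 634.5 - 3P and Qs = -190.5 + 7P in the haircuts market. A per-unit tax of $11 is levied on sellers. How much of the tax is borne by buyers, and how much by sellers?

Buyers bear $7.7, sellers bear $3.3

Pre-tax equilibrium: P* = 82.5, Q* = 387.
Tax on sellers shifts supply to Qs = -190.5 + 7(P − 11) = -267.5 + 7P.
634.5 - 3P = -267.5 + 7P gives buyer price Pb = 90.2; sellers receive Ps = 90.2 − 11 = 79.2.
New quantity: Q = 634.5 − 3(90.2) = 363.9.
Buyer burden = 90.2 − 82.5 = 7.7; seller burden = 82.5 − 79.2 = 3.3.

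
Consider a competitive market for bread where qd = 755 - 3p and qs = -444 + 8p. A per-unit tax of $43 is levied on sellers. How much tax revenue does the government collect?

Pre-tax equilibrium: p* = 109, q* = 428.
Tax on sellers shifts supply to qs = -444 + 8(p − 43) = -788 + 8p.
755 - 3p = -788 + 8p gives buyer price pb = 1543/11; sellers receive ps = 1543/11 − 43 = 1070/11.
New quantity: q = 755 − 3(1543/11) = 3676/11.
Revenue = 43 × 3676/11 = 158068/11.

Tax revenue = 158068/11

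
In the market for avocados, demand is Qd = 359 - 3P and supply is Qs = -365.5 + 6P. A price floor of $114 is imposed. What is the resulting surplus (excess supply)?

Equilibrium price would be P* = 80.5, so the floor at 114 binds.
At P = 114: Qd = 17, Qs = 318.5.
Surplus = 318.5 − 17 = 301.5.

Surplus = 301.5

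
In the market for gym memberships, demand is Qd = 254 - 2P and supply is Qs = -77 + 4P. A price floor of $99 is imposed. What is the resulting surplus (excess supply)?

Surplus = 263

Equilibrium price would be P* = 331/6, so the floor at 99 binds.
At P = 99: Qd = 56, Qs = 319.
Surplus = 319 − 56 = 263.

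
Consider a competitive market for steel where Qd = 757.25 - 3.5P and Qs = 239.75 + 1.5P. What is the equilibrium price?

Set Qd = Qs: 757.25 - 3.5P = 239.75 + 1.5P.
517.5 = 5P, so P* = 103.5.
Q* = 757.25 − 3.5(103.5) = 395.

P* = 103.5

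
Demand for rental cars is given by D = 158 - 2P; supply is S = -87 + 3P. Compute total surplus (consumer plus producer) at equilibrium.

Total surplus = 1500

Equilibrium: 158 - 2P = -87 + 3P gives P* = 49, Q* = 60.
Demand choke price: P = 79; supply starts at P = 29.
CS = ½(79 − 49)(60) = 900; PS = ½(49 − 29)(60) = 600.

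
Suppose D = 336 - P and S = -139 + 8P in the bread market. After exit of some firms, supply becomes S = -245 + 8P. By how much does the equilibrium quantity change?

Original equilibrium: P* = 475/9, Q* = 2549/9.
New equilibrium: 336 - P = -245 + 8P, so 581 = 9P and P' = 581/9; Q' = 336 − 1(581/9) = 2443/9.
Change in quantity: 2443/9 − 2549/9 = -106/9.

ΔQ = -106/9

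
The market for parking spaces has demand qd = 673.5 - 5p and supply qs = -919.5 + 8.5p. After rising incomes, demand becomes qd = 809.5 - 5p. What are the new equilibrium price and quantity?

p' = 3458/27, q' = 9133/54

Original equilibrium: p* = 118, q* = 83.5.
New equilibrium: 809.5 - 5p = -919.5 + 8.5p, so 1729 = 13.5p and p' = 3458/27; q' = 809.5 − 5(3458/27) = 9133/54.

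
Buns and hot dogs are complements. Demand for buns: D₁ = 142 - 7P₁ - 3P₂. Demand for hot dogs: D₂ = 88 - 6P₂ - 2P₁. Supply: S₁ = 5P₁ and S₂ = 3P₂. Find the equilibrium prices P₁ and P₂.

P₁ = 169/17, P₂ = 386/51

Market 1: 142 - 7P₁ - 3P₂ = 5P₁ → 12P₁ + 3P₂ = 142.
Market 2: 9P₂ + 2P₁ = 88.
Eliminating P₂: 9×(1) − 3×(2) gives 102P₁ = 1014, so P₁ = 169/17.
Back-substitute into (2): P₂ = (88 − 2×169/17) / 9 = 386/51.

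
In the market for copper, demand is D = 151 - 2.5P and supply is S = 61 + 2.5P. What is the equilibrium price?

Set D = S: 151 - 2.5P = 61 + 2.5P.
90 = 5P, so P* = 18.
Q* = 151 − 2.5(18) = 106.

P* = 18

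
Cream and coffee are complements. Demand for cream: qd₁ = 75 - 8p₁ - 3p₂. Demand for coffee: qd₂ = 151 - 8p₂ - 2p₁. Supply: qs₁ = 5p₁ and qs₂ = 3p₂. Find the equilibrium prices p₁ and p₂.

Market 1: 75 - 8p₁ - 3p₂ = 5p₁ → 13p₁ + 3p₂ = 75.
Market 2: 11p₂ + 2p₁ = 151.
Eliminating p₂: 11×(1) − 3×(2) gives 137p₁ = 372, so p₁ = 372/137.
Back-substitute into (2): p₂ = (151 − 2×372/137) / 11 = 1813/137.

p₁ = 372/137, p₂ = 1813/137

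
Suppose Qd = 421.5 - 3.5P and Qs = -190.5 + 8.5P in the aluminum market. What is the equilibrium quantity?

Q* = 243

Set Qd = Qs: 421.5 - 3.5P = -190.5 + 8.5P.
612 = 12P, so P* = 51.
Q* = 421.5 − 3.5(51) = 243.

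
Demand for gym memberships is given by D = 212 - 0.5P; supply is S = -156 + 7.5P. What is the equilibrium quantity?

Q* = 189

Set D = S: 212 - 0.5P = -156 + 7.5P.
368 = 8P, so P* = 46.
Q* = 212 − 0.5(46) = 189.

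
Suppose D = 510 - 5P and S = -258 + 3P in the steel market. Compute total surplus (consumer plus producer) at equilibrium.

Equilibrium: 510 - 5P = -258 + 3P gives P* = 96, Q* = 30.
Demand choke price: P = 102; supply starts at P = 86.
CS = ½(102 − 96)(30) = 90; PS = ½(96 − 86)(30) = 150.

Total surplus = 240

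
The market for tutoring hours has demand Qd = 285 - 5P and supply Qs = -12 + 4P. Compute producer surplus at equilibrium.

Equilibrium: 285 - 5P = -12 + 4P gives P* = 33, Q* = 120.
Supply starts at P = 3 (where Qs = 0).
PS = ½(33 − 3)(120) = 1800.

Producer surplus = 1800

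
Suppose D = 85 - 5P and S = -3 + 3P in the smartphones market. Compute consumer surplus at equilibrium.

Equilibrium: 85 - 5P = -3 + 3P gives P* = 11, Q* = 30.
Demand choke price (D = 0): P = 17.
CS = ½(17 − 11)(30) = 90.

Consumer surplus = 90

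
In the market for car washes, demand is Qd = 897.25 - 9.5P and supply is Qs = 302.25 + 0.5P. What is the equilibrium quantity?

Set Qd = Qs: 897.25 - 9.5P = 302.25 + 0.5P.
595 = 10P, so P* = 59.5.
Q* = 897.25 − 9.5(59.5) = 332.

Q* = 332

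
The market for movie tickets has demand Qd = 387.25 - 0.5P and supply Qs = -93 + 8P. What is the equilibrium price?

P* = 56.5

Set Qd = Qs: 387.25 - 0.5P = -93 + 8P.
480.25 = 8.5P, so P* = 56.5.
Q* = 387.25 − 0.5(56.5) = 359.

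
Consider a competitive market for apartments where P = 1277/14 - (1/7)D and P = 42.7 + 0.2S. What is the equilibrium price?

P* = 71

Set the two price expressions equal: 1277/14 - (1/7)Q = 42.7 + 0.2Q.
1698/35 = (12/35)Q, so Q* = 141.5.
P* = 1277/14 − (1/7)(141.5) = 71.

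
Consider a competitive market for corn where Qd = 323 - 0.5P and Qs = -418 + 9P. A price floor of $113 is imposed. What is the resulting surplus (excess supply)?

Surplus = 332.5

Equilibrium price would be P* = 78, so the floor at 113 binds.
At P = 113: Qd = 266.5, Qs = 599.
Surplus = 599 − 266.5 = 332.5.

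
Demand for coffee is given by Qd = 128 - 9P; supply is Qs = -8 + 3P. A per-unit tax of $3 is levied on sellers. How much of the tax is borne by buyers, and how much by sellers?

Pre-tax equilibrium: P* = 34/3, Q* = 26.
Tax on sellers shifts supply to Qs = -8 + 3(P − 3) = -17 + 3P.
128 - 9P = -17 + 3P gives buyer price Pb = 145/12; sellers receive Ps = 145/12 − 3 = 109/12.
New quantity: Q = 128 − 9(145/12) = 19.25.
Buyer burden = 145/12 − 34/3 = 0.75; seller burden = 34/3 − 109/12 = 2.25.

Buyers bear $0.75, sellers bear $2.25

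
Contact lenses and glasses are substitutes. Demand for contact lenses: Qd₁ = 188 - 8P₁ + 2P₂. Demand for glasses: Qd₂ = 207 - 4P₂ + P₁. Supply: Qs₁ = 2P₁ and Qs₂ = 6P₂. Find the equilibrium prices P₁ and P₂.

P₁ = 1147/49, P₂ = 1129/49

Market 1: 188 - 8P₁ + 2P₂ = 2P₁ → 10P₁ - 2P₂ = 188.
Market 2: 10P₂ - P₁ = 207.
Eliminating P₂: 10×(1) + 2×(2) gives 98P₁ = 2294, so P₁ = 1147/49.
Back-substitute into (2): P₂ = (207 + 1×1147/49) / 10 = 1129/49.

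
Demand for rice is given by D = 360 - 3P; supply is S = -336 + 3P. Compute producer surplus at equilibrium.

Producer surplus = 24

Equilibrium: 360 - 3P = -336 + 3P gives P* = 116, Q* = 12.
Supply starts at P = 112 (where S = 0).
PS = ½(116 − 112)(12) = 24.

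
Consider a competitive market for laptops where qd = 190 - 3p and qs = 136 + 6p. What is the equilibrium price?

p* = 6

Set qd = qs: 190 - 3p = 136 + 6p.
54 = 9p, so p* = 6.
q* = 190 − 3(6) = 172.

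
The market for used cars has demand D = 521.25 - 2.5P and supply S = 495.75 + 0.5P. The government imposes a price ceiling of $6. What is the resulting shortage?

Shortage = 7.5

Equilibrium price would be P* = 8.5, so the ceiling at 6 binds.
At P = 6: D = 521.25 − 2.5(6) = 506.25, S = 495.75 + 0.5(6) = 498.75.
Shortage = 506.25 − 498.75 = 7.5.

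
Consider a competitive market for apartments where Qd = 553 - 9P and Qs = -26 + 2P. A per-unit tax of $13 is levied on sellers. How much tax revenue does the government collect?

Tax revenue = 754

Pre-tax equilibrium: P* = 579/11, Q* = 872/11.
Tax on sellers shifts supply to Qs = -26 + 2(P − 13) = -52 + 2P.
553 - 9P = -52 + 2P gives buyer price Pb = 55; sellers receive Ps = 55 − 13 = 42.
New quantity: Q = 553 − 9(55) = 58.
Revenue = 13 × 58 = 754.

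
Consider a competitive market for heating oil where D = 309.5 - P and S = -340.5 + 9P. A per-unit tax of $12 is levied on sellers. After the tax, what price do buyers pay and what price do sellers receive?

Buyers pay $75.8, sellers receive $63.8

Pre-tax equilibrium: P* = 65, Q* = 244.5.
Tax on sellers shifts supply to S = -340.5 + 9(P − 12) = -448.5 + 9P.
309.5 - P = -448.5 + 9P gives buyer price Pb = 75.8; sellers receive Ps = 75.8 − 12 = 63.8.
New quantity: Q = 309.5 − 1(75.8) = 233.7.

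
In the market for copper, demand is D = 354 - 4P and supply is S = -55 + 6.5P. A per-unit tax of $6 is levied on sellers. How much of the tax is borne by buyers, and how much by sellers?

Buyers bear 26/7, sellers bear 16/7

Pre-tax equilibrium: P* = 818/21, Q* = 4162/21.
Tax on sellers shifts supply to S = -55 + 6.5(P − 6) = -94 + 6.5P.
354 - 4P = -94 + 6.5P gives buyer price Pb = 128/3; sellers receive Ps = 128/3 − 6 = 110/3.
New quantity: Q = 354 − 4(128/3) = 550/3.
Buyer burden = 128/3 − 818/21 = 26/7; seller burden = 818/21 − 110/3 = 16/7.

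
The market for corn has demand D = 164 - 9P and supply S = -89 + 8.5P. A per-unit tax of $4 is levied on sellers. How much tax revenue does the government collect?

Tax revenue = 65.6

Pre-tax equilibrium: P* = 506/35, Q* = 1186/35.
Tax on sellers shifts supply to S = -89 + 8.5(P − 4) = -123 + 8.5P.
164 - 9P = -123 + 8.5P gives buyer price Pb = 16.4; sellers receive Ps = 16.4 − 4 = 12.4.
New quantity: Q = 164 − 9(16.4) = 16.4.
Revenue = 4 × 16.4 = 65.6.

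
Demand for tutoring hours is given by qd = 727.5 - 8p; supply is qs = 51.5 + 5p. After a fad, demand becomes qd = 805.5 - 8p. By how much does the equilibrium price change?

Δp = 6

Original equilibrium: p* = 52, q* = 311.5.
New equilibrium: 805.5 - 8p = 51.5 + 5p, so 754 = 13p and p' = 58; q' = 805.5 − 8(58) = 341.5.
Change in price: 58 − 52 = 6.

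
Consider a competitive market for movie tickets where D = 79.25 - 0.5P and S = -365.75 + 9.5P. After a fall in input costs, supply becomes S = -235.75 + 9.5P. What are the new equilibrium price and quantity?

Original equilibrium: P* = 44.5, Q* = 57.
New equilibrium: 79.25 - 0.5P = -235.75 + 9.5P, so 315 = 10P and P' = 31.5; Q' = 79.25 − 0.5(31.5) = 63.5.

P' = 31.5, Q' = 63.5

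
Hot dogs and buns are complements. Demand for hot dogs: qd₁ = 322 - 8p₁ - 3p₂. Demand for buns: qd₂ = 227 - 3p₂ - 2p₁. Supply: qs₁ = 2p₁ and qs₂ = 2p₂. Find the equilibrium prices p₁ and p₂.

p₁ = 929/44, p₂ = 813/22

Market 1: 322 - 8p₁ - 3p₂ = 2p₁ → 10p₁ + 3p₂ = 322.
Market 2: 5p₂ + 2p₁ = 227.
Eliminating p₂: 5×(1) − 3×(2) gives 44p₁ = 929, so p₁ = 929/44.
Back-substitute into (2): p₂ = (227 − 2×929/44) / 5 = 813/22.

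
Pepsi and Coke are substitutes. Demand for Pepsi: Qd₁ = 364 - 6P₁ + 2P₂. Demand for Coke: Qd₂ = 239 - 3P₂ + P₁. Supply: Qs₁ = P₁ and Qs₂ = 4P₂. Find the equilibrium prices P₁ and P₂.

P₁ = 3026/47, P₂ = 2037/47

Market 1: 364 - 6P₁ + 2P₂ = P₁ → 7P₁ - 2P₂ = 364.
Market 2: 7P₂ - P₁ = 239.
Eliminating P₂: 7×(1) + 2×(2) gives 47P₁ = 3026, so P₁ = 3026/47.
Back-substitute into (2): P₂ = (239 + 1×3026/47) / 7 = 2037/47.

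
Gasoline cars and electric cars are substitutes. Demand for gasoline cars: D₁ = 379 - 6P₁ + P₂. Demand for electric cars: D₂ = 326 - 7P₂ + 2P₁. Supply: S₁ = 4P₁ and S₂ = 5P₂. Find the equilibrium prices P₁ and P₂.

P₁ = 2437/59, P₂ = 2009/59

Market 1: 379 - 6P₁ + P₂ = 4P₁ → 10P₁ - P₂ = 379.
Market 2: 12P₂ - 2P₁ = 326.
Eliminating P₂: 12×(1) + 1×(2) gives 118P₁ = 4874, so P₁ = 2437/59.
Back-substitute into (2): P₂ = (326 + 2×2437/59) / 12 = 2009/59.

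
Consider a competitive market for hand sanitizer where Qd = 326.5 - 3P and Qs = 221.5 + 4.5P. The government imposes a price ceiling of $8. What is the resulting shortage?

Equilibrium price would be P* = 14, so the ceiling at 8 binds.
At P = 8: Qd = 326.5 − 3(8) = 302.5, Qs = 221.5 + 4.5(8) = 257.5.
Shortage = 302.5 − 257.5 = 45.

Shortage = 45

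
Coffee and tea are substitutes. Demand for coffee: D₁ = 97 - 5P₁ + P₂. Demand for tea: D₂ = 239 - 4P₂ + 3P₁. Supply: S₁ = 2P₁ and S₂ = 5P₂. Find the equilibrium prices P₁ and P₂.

Market 1: 97 - 5P₁ + P₂ = 2P₁ → 7P₁ - P₂ = 97.
Market 2: 9P₂ - 3P₁ = 239.
Eliminating P₂: 9×(1) + 1×(2) gives 60P₁ = 1112, so P₁ = 278/15.
Back-substitute into (2): P₂ = (239 + 3×278/15) / 9 = 491/15.

P₁ = 278/15, P₂ = 491/15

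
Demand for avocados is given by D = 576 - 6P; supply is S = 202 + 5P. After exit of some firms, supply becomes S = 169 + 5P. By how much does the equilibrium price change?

Original equilibrium: P* = 34, Q* = 372.
New equilibrium: 576 - 6P = 169 + 5P, so 407 = 11P and P' = 37; Q' = 576 − 6(37) = 354.
Change in price: 37 − 34 = 3.

ΔP = 3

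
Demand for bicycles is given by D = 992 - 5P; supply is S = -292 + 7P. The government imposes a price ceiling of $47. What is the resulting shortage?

Shortage = 720

Equilibrium price would be P* = 107, so the ceiling at 47 binds.
At P = 47: D = 992 − 5(47) = 757, S = -292 + 7(47) = 37.
Shortage = 757 − 37 = 720.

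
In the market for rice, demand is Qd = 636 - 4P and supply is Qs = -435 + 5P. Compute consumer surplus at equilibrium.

Consumer surplus = 3200

Equilibrium: 636 - 4P = -435 + 5P gives P* = 119, Q* = 160.
Demand choke price (Qd = 0): P = 159.
CS = ½(159 − 119)(160) = 3200.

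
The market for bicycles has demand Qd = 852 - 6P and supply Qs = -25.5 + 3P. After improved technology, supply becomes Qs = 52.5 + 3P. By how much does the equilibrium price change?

Original equilibrium: P* = 97.5, Q* = 267.
New equilibrium: 852 - 6P = 52.5 + 3P, so 799.5 = 9P and P' = 533/6; Q' = 852 − 6(533/6) = 319.
Change in price: 533/6 − 97.5 = -26/3.

ΔP = -26/3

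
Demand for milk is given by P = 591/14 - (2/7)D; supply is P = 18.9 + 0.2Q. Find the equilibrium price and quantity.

Set the two price expressions equal: 591/14 - (2/7)Q = 18.9 + 0.2Q.
816/35 = (17/35)Q, so Q* = 48.
P* = 591/14 − (2/7)(48) = 28.5.

P* = 28.5, Q* = 48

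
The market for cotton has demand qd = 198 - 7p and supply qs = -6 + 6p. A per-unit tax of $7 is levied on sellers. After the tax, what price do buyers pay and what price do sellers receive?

Pre-tax equilibrium: p* = 204/13, q* = 1146/13.
Tax on sellers shifts supply to qs = -6 + 6(p − 7) = -48 + 6p.
198 - 7p = -48 + 6p gives buyer price pb = 246/13; sellers receive ps = 246/13 − 7 = 155/13.
New quantity: q = 198 − 7(246/13) = 852/13.

Buyers pay 246/13, sellers receive 155/13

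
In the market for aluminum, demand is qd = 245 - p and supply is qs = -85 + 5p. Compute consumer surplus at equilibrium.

Consumer surplus = 18050

Equilibrium: 245 - p = -85 + 5p gives p* = 55, q* = 190.
Demand choke price (qd = 0): p = 245.
CS = ½(245 − 55)(190) = 18050.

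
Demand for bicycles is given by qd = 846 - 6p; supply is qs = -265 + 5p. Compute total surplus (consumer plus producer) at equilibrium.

Equilibrium: 846 - 6p = -265 + 5p gives p* = 101, q* = 240.
Demand choke price: p = 141; supply starts at p = 53.
CS = ½(141 − 101)(240) = 4800; PS = ½(101 − 53)(240) = 5760.

Total surplus = 10560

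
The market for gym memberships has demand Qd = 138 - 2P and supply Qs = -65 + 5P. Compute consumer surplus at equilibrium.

Consumer surplus = 1600

Equilibrium: 138 - 2P = -65 + 5P gives P* = 29, Q* = 80.
Demand choke price (Qd = 0): P = 69.
CS = ½(69 − 29)(80) = 1600.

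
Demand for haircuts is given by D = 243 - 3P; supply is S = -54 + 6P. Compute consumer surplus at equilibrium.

Consumer surplus = 3456

Equilibrium: 243 - 3P = -54 + 6P gives P* = 33, Q* = 144.
Demand choke price (D = 0): P = 81.
CS = ½(81 − 33)(144) = 3456.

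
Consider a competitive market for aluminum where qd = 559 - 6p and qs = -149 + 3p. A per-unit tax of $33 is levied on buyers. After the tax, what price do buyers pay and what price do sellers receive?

Pre-tax equilibrium: p* = 236/3, q* = 87.
Tax on buyers shifts demand to qd = 559 − 6(p + 33) = 361 - 6p.
361 - 6p = -149 + 3p gives seller price ps = 170/3; buyers pay pb = 170/3 + 33 = 269/3.
New quantity: q = 559 − 6(269/3) = 21.

Buyers pay 269/3, sellers receive 170/3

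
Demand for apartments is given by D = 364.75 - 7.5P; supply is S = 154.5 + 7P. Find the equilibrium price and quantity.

P* = 14.5, Q* = 256

Set D = S: 364.75 - 7.5P = 154.5 + 7P.
210.25 = 14.5P, so P* = 14.5.
Q* = 364.75 − 7.5(14.5) = 256.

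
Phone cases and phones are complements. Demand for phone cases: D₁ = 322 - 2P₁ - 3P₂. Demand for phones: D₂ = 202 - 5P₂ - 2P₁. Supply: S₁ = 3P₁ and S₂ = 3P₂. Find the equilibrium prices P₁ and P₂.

Market 1: 322 - 2P₁ - 3P₂ = 3P₁ → 5P₁ + 3P₂ = 322.
Market 2: 8P₂ + 2P₁ = 202.
Eliminating P₂: 8×(1) − 3×(2) gives 34P₁ = 1970, so P₁ = 985/17.
Back-substitute into (2): P₂ = (202 − 2×985/17) / 8 = 183/17.

P₁ = 985/17, P₂ = 183/17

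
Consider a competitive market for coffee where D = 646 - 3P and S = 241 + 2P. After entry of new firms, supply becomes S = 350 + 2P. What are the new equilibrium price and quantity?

P' = 59.2, Q' = 468.4

Original equilibrium: P* = 81, Q* = 403.
New equilibrium: 646 - 3P = 350 + 2P, so 296 = 5P and P' = 59.2; Q' = 646 − 3(59.2) = 468.4.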